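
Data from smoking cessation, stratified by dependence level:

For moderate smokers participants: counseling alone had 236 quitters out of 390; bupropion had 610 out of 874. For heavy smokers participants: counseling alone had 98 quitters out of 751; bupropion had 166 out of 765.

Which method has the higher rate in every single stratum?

Moderate smokers: counseling alone 236/390 = 60.5%, bupropion 610/874 = 69.8% → bupropion
Heavy smokers: counseling alone 98/751 = 13.0%, bupropion 166/765 = 21.7% → bupropion
Bupropion has the higher rate in both groups.

bupropion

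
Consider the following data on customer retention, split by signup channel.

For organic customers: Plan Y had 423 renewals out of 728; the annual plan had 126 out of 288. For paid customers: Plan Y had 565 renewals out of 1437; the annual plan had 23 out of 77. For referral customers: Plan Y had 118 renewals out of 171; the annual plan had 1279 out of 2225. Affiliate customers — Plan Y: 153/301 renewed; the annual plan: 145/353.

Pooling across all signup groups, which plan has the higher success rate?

Organic: Plan Y 423/728 = 58.1%, the annual plan 126/288 = 43.8% → Plan Y
Paid: Plan Y 565/1437 = 39.3%, the annual plan 23/77 = 29.9% → Plan Y
Referral: Plan Y 118/171 = 69.0%, the annual plan 1279/2225 = 57.5% → Plan Y
Affiliate: Plan Y 153/301 = 50.8%, the annual plan 145/353 = 41.1% → Plan Y
Overall: Plan Y 1259/2637 = 47.7%, the annual plan 1573/2943 = 53.4% → the annual plan
(Plan Y wins every signup group but the annual plan wins overall — Plan Y's customers skew toward the low-rate paid group.)

the annual plan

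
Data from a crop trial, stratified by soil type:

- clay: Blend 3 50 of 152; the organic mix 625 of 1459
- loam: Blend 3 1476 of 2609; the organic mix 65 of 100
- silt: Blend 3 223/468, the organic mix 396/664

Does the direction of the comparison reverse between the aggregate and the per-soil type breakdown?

Clay: Blend 3 50/152 = 32.9%, the organic mix 625/1459 = 42.8% → the organic mix
Loam: Blend 3 1476/2609 = 56.6%, the organic mix 65/100 = 65.0% → the organic mix
Silt: Blend 3 223/468 = 47.6%, the organic mix 396/664 = 59.6% → the organic mix
Overall: Blend 3 1749/3229 = 54.2%, the organic mix 1086/2223 = 48.9% → Blend 3
The organic mix wins each soil group but Blend 3 wins overall — the comparison reverses. The organic mix's plots skew toward clay, which has a lower base rate.

Yes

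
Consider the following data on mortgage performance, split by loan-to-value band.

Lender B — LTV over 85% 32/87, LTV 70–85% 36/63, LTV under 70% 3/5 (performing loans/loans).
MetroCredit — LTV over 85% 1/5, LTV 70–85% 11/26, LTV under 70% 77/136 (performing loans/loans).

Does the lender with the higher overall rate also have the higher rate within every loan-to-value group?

No

LTV over 85%: Lender B 32/87 = 36.8%, MetroCredit 1/5 = 20.0% → Lender B
LTV 70–85%: Lender B 36/63 = 57.1%, MetroCredit 11/26 = 42.3% → Lender B
LTV under 70%: Lender B 3/5 = 60.0%, MetroCredit 77/136 = 56.6% → Lender B
Overall: Lender B 71/155 = 45.8%, MetroCredit 89/167 = 53.3% → MetroCredit
Lender B wins each loan-to-value group but MetroCredit wins overall — the comparison reverses. Lender B's loans skew toward LTV over 85%, which has a lower base rate.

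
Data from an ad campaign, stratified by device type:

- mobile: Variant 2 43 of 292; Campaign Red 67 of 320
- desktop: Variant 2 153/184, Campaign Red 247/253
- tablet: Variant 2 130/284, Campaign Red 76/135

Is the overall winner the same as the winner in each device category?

Yes

Mobile: Variant 2 43/292 = 14.7%, Campaign Red 67/320 = 20.9% → Campaign Red
Desktop: Variant 2 153/184 = 83.2%, Campaign Red 247/253 = 97.6% → Campaign Red
Tablet: Variant 2 130/284 = 45.8%, Campaign Red 76/135 = 56.3% → Campaign Red
Overall: Variant 2 326/760 = 42.9%, Campaign Red 390/708 = 55.1% → Campaign Red
Campaign Red wins overall and in every device group — no reversal.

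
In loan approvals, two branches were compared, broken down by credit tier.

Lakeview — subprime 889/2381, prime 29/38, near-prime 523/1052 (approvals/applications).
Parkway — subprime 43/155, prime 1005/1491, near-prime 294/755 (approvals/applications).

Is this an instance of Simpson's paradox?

Yes

Subprime: Lakeview 889/2381 = 37.3%, Parkway 43/155 = 27.7% → Lakeview
Prime: Lakeview 29/38 = 76.3%, Parkway 1005/1491 = 67.4% → Lakeview
Near-prime: Lakeview 523/1052 = 49.7%, Parkway 294/755 = 38.9% → Lakeview
Overall: Lakeview 1441/3471 = 41.5%, Parkway 1342/2401 = 55.9% → Parkway
Lakeview wins each credit group but Parkway wins overall — the comparison reverses. Lakeview's applications skew toward subprime, which has a lower base rate.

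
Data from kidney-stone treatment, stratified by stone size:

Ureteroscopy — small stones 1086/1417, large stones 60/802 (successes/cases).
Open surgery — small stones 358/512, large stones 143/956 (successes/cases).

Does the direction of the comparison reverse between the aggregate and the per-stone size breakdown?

Small stones: ureteroscopy 1086/1417 = 76.6%, open surgery 358/512 = 69.9% → ureteroscopy
Large stones: ureteroscopy 60/802 = 7.5%, open surgery 143/956 = 15.0% → open surgery
Overall: ureteroscopy 1146/2219 = 51.6%, open surgery 501/1468 = 34.1% → ureteroscopy
Neither sweeps: ureteroscopy wins 1 of 2 groups, open surgery wins 1. Ureteroscopy wins overall but not every group — no Simpson reversal.

No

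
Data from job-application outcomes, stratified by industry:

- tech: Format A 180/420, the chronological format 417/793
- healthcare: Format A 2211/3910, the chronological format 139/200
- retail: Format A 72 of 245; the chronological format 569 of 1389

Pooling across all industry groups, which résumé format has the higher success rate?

Tech: Format A 180/420 = 42.9%, the chronological format 417/793 = 52.6% → the chronological format
Healthcare: Format A 2211/3910 = 56.5%, the chronological format 139/200 = 69.5% → the chronological format
Retail: Format A 72/245 = 29.4%, the chronological format 569/1389 = 41.0% → the chronological format
Overall: Format A 2463/4575 = 53.8%, the chronological format 1125/2382 = 47.2% → Format A
(The chronological format wins every industry group but Format A wins overall — the chronological format's applications skew toward the low-rate retail group.)

Format A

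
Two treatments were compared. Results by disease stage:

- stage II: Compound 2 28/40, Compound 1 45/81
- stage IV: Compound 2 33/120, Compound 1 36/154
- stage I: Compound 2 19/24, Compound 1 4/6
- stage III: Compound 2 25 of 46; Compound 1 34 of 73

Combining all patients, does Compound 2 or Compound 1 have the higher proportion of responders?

Compound 2

Stage II: Compound 2 28/40 = 70.0%, Compound 1 45/81 = 55.6% → Compound 2
Stage IV: Compound 2 33/120 = 27.5%, Compound 1 36/154 = 23.4% → Compound 2
Stage I: Compound 2 19/24 = 79.2%, Compound 1 4/6 = 66.7% → Compound 2
Stage III: Compound 2 25/46 = 54.3%, Compound 1 34/73 = 46.6% → Compound 2
Overall: Compound 2 105/230 = 45.7%, Compound 1 119/314 = 37.9% → Compound 2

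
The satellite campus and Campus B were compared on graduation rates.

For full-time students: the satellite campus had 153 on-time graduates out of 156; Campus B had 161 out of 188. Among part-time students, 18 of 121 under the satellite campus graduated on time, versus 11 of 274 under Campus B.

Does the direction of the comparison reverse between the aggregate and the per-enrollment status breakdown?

No

Full-time: the satellite campus 153/156 = 98.1%, Campus B 161/188 = 85.6% → the satellite campus
Part-time: the satellite campus 18/121 = 14.9%, Campus B 11/274 = 4.0% → the satellite campus
Overall: the satellite campus 171/277 = 61.7%, Campus B 172/462 = 37.2% → the satellite campus
The satellite campus wins overall and in every enrollment group — no reversal.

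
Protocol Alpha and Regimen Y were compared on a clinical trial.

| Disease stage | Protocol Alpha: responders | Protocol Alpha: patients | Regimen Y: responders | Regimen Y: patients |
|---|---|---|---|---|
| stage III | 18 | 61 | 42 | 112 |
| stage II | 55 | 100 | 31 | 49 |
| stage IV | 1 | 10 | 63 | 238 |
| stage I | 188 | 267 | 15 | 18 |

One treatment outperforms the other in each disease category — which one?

Stage III: Protocol Alpha 18/61 = 29.5%, Regimen Y 42/112 = 37.5% → Regimen Y
Stage II: Protocol Alpha 55/100 = 55.0%, Regimen Y 31/49 = 63.3% → Regimen Y
Stage IV: Protocol Alpha 1/10 = 10.0%, Regimen Y 63/238 = 26.5% → Regimen Y
Stage I: Protocol Alpha 188/267 = 70.4%, Regimen Y 15/18 = 83.3% → Regimen Y
Regimen Y has the higher rate in all 4 groups.

Regimen Y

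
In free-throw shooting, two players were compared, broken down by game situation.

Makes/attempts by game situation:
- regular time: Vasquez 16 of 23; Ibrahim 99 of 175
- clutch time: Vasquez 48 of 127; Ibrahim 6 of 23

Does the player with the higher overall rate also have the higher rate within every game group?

No

Regular time: Vasquez 16/23 = 69.6%, Ibrahim 99/175 = 56.6% → Vasquez
Clutch time: Vasquez 48/127 = 37.8%, Ibrahim 6/23 = 26.1% → Vasquez
Overall: Vasquez 64/150 = 42.7%, Ibrahim 105/198 = 53.0% → Ibrahim
Vasquez wins each game group but Ibrahim wins overall — the comparison reverses. Vasquez's attempts skew toward clutch time, which has a lower base rate.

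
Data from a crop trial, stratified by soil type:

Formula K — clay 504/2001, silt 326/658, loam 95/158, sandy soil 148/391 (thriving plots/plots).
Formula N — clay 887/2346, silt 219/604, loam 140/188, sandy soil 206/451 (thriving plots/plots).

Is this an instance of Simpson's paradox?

Clay: Formula K 504/2001 = 25.2%, Formula N 887/2346 = 37.8% → Formula N
Silt: Formula K 326/658 = 49.5%, Formula N 219/604 = 36.3% → Formula K
Loam: Formula K 95/158 = 60.1%, Formula N 140/188 = 74.5% → Formula N
Sandy soil: Formula K 148/391 = 37.9%, Formula N 206/451 = 45.7% → Formula N
Overall: Formula K 1073/3208 = 33.4%, Formula N 1452/3589 = 40.5% → Formula N
Neither sweeps: Formula K wins 1 of 4 groups, Formula N wins 3. Formula N wins overall but not every group — no Simpson reversal.

No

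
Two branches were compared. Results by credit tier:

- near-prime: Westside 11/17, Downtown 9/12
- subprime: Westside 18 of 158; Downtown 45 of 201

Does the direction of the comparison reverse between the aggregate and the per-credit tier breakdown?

Near-prime: Westside 11/17 = 64.7%, Downtown 9/12 = 75.0% → Downtown
Subprime: Westside 18/158 = 11.4%, Downtown 45/201 = 22.4% → Downtown
Overall: Westside 29/175 = 16.6%, Downtown 54/213 = 25.4% → Downtown
Downtown wins overall and in every credit group — no reversal.

No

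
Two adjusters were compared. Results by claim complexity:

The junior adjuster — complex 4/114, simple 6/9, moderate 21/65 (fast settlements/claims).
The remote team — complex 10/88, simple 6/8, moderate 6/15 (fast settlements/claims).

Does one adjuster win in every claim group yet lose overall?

Complex: the junior adjuster 4/114 = 3.5%, the remote team 10/88 = 11.4% → the remote team
Simple: the junior adjuster 6/9 = 66.7%, the remote team 6/8 = 75.0% → the remote team
Moderate: the junior adjuster 21/65 = 32.3%, the remote team 6/15 = 40.0% → the remote team
Overall: the junior adjuster 31/188 = 16.5%, the remote team 22/111 = 19.8% → the remote team
The remote team wins overall and in every claim group — no reversal.

No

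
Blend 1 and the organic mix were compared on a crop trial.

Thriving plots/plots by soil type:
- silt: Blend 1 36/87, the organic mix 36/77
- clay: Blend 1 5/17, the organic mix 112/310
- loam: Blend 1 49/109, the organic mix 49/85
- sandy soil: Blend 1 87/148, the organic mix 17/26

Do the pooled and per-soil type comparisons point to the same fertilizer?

Silt: Blend 1 36/87 = 41.4%, the organic mix 36/77 = 46.8% → the organic mix
Clay: Blend 1 5/17 = 29.4%, the organic mix 112/310 = 36.1% → the organic mix
Loam: Blend 1 49/109 = 45.0%, the organic mix 49/85 = 57.6% → the organic mix
Sandy soil: Blend 1 87/148 = 58.8%, the organic mix 17/26 = 65.4% → the organic mix
Overall: Blend 1 177/361 = 49.0%, the organic mix 214/498 = 43.0% → Blend 1
The organic mix wins each soil group but Blend 1 wins overall — the comparison reverses. The organic mix's plots skew toward clay, which has a lower base rate.

No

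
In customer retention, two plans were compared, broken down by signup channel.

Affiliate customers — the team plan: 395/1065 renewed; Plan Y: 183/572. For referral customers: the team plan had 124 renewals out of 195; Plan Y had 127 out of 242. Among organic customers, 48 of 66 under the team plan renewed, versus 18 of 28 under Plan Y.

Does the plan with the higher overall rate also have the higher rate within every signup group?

Yes

Affiliate: the team plan 395/1065 = 37.1%, Plan Y 183/572 = 32.0% → the team plan
Referral: the team plan 124/195 = 63.6%, Plan Y 127/242 = 52.5% → the team plan
Organic: the team plan 48/66 = 72.7%, Plan Y 18/28 = 64.3% → the team plan
Overall: the team plan 567/1326 = 42.8%, Plan Y 328/842 = 39.0% → the team plan
The team plan wins overall and in every signup group — no reversal.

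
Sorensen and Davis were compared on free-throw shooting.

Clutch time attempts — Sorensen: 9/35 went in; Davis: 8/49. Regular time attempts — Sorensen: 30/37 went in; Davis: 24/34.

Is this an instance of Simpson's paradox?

No

Clutch time: Sorensen 9/35 = 25.7%, Davis 8/49 = 16.3% → Sorensen
Regular time: Sorensen 30/37 = 81.1%, Davis 24/34 = 70.6% → Sorensen
Overall: Sorensen 39/72 = 54.2%, Davis 32/83 = 38.6% → Sorensen
Sorensen wins overall and in every game group — no reversal.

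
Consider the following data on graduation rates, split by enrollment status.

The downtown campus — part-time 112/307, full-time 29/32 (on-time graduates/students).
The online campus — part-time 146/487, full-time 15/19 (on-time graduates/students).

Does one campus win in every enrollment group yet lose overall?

No

Part-time: the downtown campus 112/307 = 36.5%, the online campus 146/487 = 30.0% → the downtown campus
Full-time: the downtown campus 29/32 = 90.6%, the online campus 15/19 = 78.9% → the downtown campus
Overall: the downtown campus 141/339 = 41.6%, the online campus 161/506 = 31.8% → the downtown campus
The downtown campus wins overall and in every enrollment group — no reversal.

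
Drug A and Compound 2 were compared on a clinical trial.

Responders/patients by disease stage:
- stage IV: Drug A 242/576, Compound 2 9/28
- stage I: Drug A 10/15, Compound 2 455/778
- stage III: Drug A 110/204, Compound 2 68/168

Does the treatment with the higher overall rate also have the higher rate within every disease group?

No

Stage IV: Drug A 242/576 = 42.0%, Compound 2 9/28 = 32.1% → Drug A
Stage I: Drug A 10/15 = 66.7%, Compound 2 455/778 = 58.5% → Drug A
Stage III: Drug A 110/204 = 53.9%, Compound 2 68/168 = 40.5% → Drug A
Overall: Drug A 362/795 = 45.5%, Compound 2 532/974 = 54.6% → Compound 2
Drug A wins each disease group but Compound 2 wins overall — the comparison reverses. Drug A's patients skew toward stage IV, which has a lower base rate.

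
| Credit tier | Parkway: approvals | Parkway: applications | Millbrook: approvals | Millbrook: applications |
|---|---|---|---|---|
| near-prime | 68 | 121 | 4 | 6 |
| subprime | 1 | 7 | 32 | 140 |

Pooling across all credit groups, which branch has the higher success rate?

Near-prime: Parkway 68/121 = 56.2%, Millbrook 4/6 = 66.7% → Millbrook
Subprime: Parkway 1/7 = 14.3%, Millbrook 32/140 = 22.9% → Millbrook
Overall: Parkway 69/128 = 53.9%, Millbrook 36/146 = 24.7% → Parkway
(Millbrook wins every credit group but Parkway wins overall — Millbrook's applications skew toward the low-rate subprime group.)

Parkway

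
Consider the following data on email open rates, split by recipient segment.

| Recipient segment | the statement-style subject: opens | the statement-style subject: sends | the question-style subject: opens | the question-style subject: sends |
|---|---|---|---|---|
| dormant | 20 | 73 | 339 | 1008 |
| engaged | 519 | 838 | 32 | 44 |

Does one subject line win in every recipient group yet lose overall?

Yes

Dormant: the statement-style subject 20/73 = 27.4%, the question-style subject 339/1008 = 33.6% → the question-style subject
Engaged: the statement-style subject 519/838 = 61.9%, the question-style subject 32/44 = 72.7% → the question-style subject
Overall: the statement-style subject 539/911 = 59.2%, the question-style subject 371/1052 = 35.3% → the statement-style subject
The question-style subject wins each recipient group but the statement-style subject wins overall — the comparison reverses. The question-style subject's sends skew toward dormant, which has a lower base rate.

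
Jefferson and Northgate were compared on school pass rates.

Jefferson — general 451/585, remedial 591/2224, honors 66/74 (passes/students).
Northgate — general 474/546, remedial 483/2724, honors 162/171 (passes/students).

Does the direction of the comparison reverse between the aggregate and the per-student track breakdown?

No

General: Jefferson 451/585 = 77.1%, Northgate 474/546 = 86.8% → Northgate
Remedial: Jefferson 591/2224 = 26.6%, Northgate 483/2724 = 17.7% → Jefferson
Honors: Jefferson 66/74 = 89.2%, Northgate 162/171 = 94.7% → Northgate
Overall: Jefferson 1108/2883 = 38.4%, Northgate 1119/3441 = 32.5% → Jefferson
Neither sweeps: Jefferson wins 1 of 3 groups, Northgate wins 2. Jefferson wins overall but not every group — no Simpson reversal.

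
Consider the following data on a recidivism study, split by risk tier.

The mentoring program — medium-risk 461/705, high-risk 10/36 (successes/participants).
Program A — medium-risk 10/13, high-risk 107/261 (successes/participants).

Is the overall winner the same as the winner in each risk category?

No

Medium-risk: the mentoring program 461/705 = 65.4%, Program A 10/13 = 76.9% → Program A
High-risk: the mentoring program 10/36 = 27.8%, Program A 107/261 = 41.0% → Program A
Overall: the mentoring program 471/741 = 63.6%, Program A 117/274 = 42.7% → the mentoring program
Program A wins each risk group but the mentoring program wins overall — the comparison reverses. Program A's participants skew toward high-risk, which has a lower base rate.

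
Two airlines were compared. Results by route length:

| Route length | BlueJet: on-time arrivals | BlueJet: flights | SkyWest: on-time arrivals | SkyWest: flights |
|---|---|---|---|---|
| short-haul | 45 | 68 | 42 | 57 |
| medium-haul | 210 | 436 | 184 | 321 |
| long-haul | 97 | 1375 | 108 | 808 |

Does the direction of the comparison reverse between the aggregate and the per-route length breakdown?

No

Short-haul: BlueJet 45/68 = 66.2%, SkyWest 42/57 = 73.7% → SkyWest
Medium-haul: BlueJet 210/436 = 48.2%, SkyWest 184/321 = 57.3% → SkyWest
Long-haul: BlueJet 97/1375 = 7.1%, SkyWest 108/808 = 13.4% → SkyWest
Overall: BlueJet 352/1879 = 18.7%, SkyWest 334/1186 = 28.2% → SkyWest
SkyWest wins overall and in every route group — no reversal.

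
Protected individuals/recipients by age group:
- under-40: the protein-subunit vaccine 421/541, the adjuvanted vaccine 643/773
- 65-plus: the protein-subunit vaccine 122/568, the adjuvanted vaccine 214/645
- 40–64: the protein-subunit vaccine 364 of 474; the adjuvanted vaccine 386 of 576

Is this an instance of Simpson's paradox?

Under-40: the protein-subunit vaccine 421/541 = 77.8%, the adjuvanted vaccine 643/773 = 83.2% → the adjuvanted vaccine
65-plus: the protein-subunit vaccine 122/568 = 21.5%, the adjuvanted vaccine 214/645 = 33.2% → the adjuvanted vaccine
40–64: the protein-subunit vaccine 364/474 = 76.8%, the adjuvanted vaccine 386/576 = 67.0% → the protein-subunit vaccine
Overall: the protein-subunit vaccine 907/1583 = 57.3%, the adjuvanted vaccine 1243/1994 = 62.3% → the adjuvanted vaccine
Neither sweeps: the protein-subunit vaccine wins 1 of 3 groups, the adjuvanted vaccine wins 2. The adjuvanted vaccine wins overall but not every group — no Simpson reversal.

No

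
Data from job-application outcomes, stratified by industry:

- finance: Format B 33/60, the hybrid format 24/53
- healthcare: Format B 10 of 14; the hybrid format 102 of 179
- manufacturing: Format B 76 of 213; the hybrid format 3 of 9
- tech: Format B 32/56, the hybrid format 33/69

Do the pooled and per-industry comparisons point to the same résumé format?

No

Finance: Format B 33/60 = 55.0%, the hybrid format 24/53 = 45.3% → Format B
Healthcare: Format B 10/14 = 71.4%, the hybrid format 102/179 = 57.0% → Format B
Manufacturing: Format B 76/213 = 35.7%, the hybrid format 3/9 = 33.3% → Format B
Tech: Format B 32/56 = 57.1%, the hybrid format 33/69 = 47.8% → Format B
Overall: Format B 151/343 = 44.0%, the hybrid format 162/310 = 52.3% → the hybrid format
Format B wins each industry group but the hybrid format wins overall — the comparison reverses. Format B's applications skew toward manufacturing, which has a lower base rate.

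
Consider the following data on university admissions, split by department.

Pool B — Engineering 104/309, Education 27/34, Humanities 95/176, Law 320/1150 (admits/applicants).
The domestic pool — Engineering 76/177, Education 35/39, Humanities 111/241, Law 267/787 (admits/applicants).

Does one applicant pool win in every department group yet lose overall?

Engineering: Pool B 104/309 = 33.7%, the domestic pool 76/177 = 42.9% → the domestic pool
Education: Pool B 27/34 = 79.4%, the domestic pool 35/39 = 89.7% → the domestic pool
Humanities: Pool B 95/176 = 54.0%, the domestic pool 111/241 = 46.1% → Pool B
Law: Pool B 320/1150 = 27.8%, the domestic pool 267/787 = 33.9% → the domestic pool
Overall: Pool B 546/1669 = 32.7%, the domestic pool 489/1244 = 39.3% → the domestic pool
Neither sweeps: Pool B wins 1 of 4 groups, the domestic pool wins 3. The domestic pool wins overall but not every group — no Simpson reversal.

No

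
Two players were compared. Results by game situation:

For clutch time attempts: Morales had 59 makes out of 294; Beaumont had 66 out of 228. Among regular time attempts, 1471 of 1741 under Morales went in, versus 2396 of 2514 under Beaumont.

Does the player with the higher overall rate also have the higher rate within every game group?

Yes

Clutch time: Morales 59/294 = 20.1%, Beaumont 66/228 = 28.9% → Beaumont
Regular time: Morales 1471/1741 = 84.5%, Beaumont 2396/2514 = 95.3% → Beaumont
Overall: Morales 1530/2035 = 75.2%, Beaumont 2462/2742 = 89.8% → Beaumont
Beaumont wins overall and in every game group — no reversal.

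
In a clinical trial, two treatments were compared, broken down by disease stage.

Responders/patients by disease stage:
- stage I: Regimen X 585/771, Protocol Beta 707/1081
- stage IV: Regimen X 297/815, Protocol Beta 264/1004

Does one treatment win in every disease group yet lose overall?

Stage I: Regimen X 585/771 = 75.9%, Protocol Beta 707/1081 = 65.4% → Regimen X
Stage IV: Regimen X 297/815 = 36.4%, Protocol Beta 264/1004 = 26.3% → Regimen X
Overall: Regimen X 882/1586 = 55.6%, Protocol Beta 971/2085 = 46.6% → Regimen X
Regimen X wins overall and in every disease group — no reversal.

No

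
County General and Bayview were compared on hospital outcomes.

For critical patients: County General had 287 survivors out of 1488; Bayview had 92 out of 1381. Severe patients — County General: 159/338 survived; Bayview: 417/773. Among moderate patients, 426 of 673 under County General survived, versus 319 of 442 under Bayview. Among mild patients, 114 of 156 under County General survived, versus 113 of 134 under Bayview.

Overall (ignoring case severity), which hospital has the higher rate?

Critical: County General 287/1488 = 19.3%, Bayview 92/1381 = 6.7% → County General
Severe: County General 159/338 = 47.0%, Bayview 417/773 = 53.9% → Bayview
Moderate: County General 426/673 = 63.3%, Bayview 319/442 = 72.2% → Bayview
Mild: County General 114/156 = 73.1%, Bayview 113/134 = 84.3% → Bayview
Overall: County General 986/2655 = 37.1%, Bayview 941/2730 = 34.5% → County General
(Neither sweeps every case group, but County General has the higher pooled rate.)

County General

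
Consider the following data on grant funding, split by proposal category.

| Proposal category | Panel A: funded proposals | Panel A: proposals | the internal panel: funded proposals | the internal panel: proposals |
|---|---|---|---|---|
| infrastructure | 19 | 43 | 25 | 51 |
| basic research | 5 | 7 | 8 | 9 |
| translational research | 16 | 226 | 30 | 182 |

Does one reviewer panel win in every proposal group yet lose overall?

Infrastructure: Panel A 19/43 = 44.2%, the internal panel 25/51 = 49.0% → the internal panel
Basic research: Panel A 5/7 = 71.4%, the internal panel 8/9 = 88.9% → the internal panel
Translational research: Panel A 16/226 = 7.1%, the internal panel 30/182 = 16.5% → the internal panel
Overall: Panel A 40/276 = 14.5%, the internal panel 63/242 = 26.0% → the internal panel
The internal panel wins overall and in every proposal group — no reversal.

No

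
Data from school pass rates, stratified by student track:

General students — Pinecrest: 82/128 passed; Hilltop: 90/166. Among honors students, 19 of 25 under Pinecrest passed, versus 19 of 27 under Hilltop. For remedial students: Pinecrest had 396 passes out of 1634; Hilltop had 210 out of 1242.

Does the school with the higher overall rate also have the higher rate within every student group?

Yes

General: Pinecrest 82/128 = 64.1%, Hilltop 90/166 = 54.2% → Pinecrest
Honors: Pinecrest 19/25 = 76.0%, Hilltop 19/27 = 70.4% → Pinecrest
Remedial: Pinecrest 396/1634 = 24.2%, Hilltop 210/1242 = 16.9% → Pinecrest
Overall: Pinecrest 497/1787 = 27.8%, Hilltop 319/1435 = 22.2% → Pinecrest
Pinecrest wins overall and in every student group — no reversal.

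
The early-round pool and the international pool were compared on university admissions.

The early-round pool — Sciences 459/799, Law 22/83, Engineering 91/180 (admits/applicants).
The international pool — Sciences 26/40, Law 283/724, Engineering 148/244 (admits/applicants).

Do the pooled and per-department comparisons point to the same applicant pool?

No

Sciences: the early-round pool 459/799 = 57.4%, the international pool 26/40 = 65.0% → the international pool
Law: the early-round pool 22/83 = 26.5%, the international pool 283/724 = 39.1% → the international pool
Engineering: the early-round pool 91/180 = 50.6%, the international pool 148/244 = 60.7% → the international pool
Overall: the early-round pool 572/1062 = 53.9%, the international pool 457/1008 = 45.3% → the early-round pool
The international pool wins each department group but the early-round pool wins overall — the comparison reverses. The international pool's applicants skew toward Law, which has a lower base rate.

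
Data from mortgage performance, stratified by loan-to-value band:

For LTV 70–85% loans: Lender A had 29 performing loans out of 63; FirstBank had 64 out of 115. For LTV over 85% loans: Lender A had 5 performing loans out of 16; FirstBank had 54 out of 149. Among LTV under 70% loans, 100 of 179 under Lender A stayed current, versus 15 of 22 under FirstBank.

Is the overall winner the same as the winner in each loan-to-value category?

LTV 70–85%: Lender A 29/63 = 46.0%, FirstBank 64/115 = 55.7% → FirstBank
LTV over 85%: Lender A 5/16 = 31.2%, FirstBank 54/149 = 36.2% → FirstBank
LTV under 70%: Lender A 100/179 = 55.9%, FirstBank 15/22 = 68.2% → FirstBank
Overall: Lender A 134/258 = 51.9%, FirstBank 133/286 = 46.5% → Lender A
FirstBank wins each loan-to-value group but Lender A wins overall — the comparison reverses. FirstBank's loans skew toward LTV over 85%, which has a lower base rate.

No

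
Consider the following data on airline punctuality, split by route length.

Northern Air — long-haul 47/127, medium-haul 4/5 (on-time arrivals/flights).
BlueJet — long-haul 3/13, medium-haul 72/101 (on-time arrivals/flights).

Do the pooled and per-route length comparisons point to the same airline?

No

Long-haul: Northern Air 47/127 = 37.0%, BlueJet 3/13 = 23.1% → Northern Air
Medium-haul: Northern Air 4/5 = 80.0%, BlueJet 72/101 = 71.3% → Northern Air
Overall: Northern Air 51/132 = 38.6%, BlueJet 75/114 = 65.8% → BlueJet
Northern Air wins each route group but BlueJet wins overall — the comparison reverses. Northern Air's flights skew toward long-haul, which has a lower base rate.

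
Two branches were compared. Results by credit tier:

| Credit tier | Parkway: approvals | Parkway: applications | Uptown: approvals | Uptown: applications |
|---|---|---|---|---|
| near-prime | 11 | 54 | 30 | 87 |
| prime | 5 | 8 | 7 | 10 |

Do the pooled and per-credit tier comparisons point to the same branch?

Near-prime: Parkway 11/54 = 20.4%, Uptown 30/87 = 34.5% → Uptown
Prime: Parkway 5/8 = 62.5%, Uptown 7/10 = 70.0% → Uptown
Overall: Parkway 16/62 = 25.8%, Uptown 37/97 = 38.1% → Uptown
Uptown wins overall and in every credit group — no reversal.

Yes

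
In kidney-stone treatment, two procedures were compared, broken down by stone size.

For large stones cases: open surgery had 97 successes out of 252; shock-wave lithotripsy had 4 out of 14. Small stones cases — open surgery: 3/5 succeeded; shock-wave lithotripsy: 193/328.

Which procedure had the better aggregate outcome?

Large stones: open surgery 97/252 = 38.5%, shock-wave lithotripsy 4/14 = 28.6% → open surgery
Small stones: open surgery 3/5 = 60.0%, shock-wave lithotripsy 193/328 = 58.8% → open surgery
Overall: open surgery 100/257 = 38.9%, shock-wave lithotripsy 197/342 = 57.6% → shock-wave lithotripsy
(Open surgery wins every stone group but shock-wave lithotripsy wins overall — open surgery's cases skew toward the low-rate large stones group.)

shock-wave lithotripsy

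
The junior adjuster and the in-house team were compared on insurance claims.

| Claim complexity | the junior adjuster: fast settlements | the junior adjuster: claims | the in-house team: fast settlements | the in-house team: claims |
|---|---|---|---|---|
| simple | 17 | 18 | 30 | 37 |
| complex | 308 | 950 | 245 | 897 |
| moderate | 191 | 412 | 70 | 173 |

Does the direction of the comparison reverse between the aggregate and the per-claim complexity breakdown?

No

Simple: the junior adjuster 17/18 = 94.4%, the in-house team 30/37 = 81.1% → the junior adjuster
Complex: the junior adjuster 308/950 = 32.4%, the in-house team 245/897 = 27.3% → the junior adjuster
Moderate: the junior adjuster 191/412 = 46.4%, the in-house team 70/173 = 40.5% → the junior adjuster
Overall: the junior adjuster 516/1380 = 37.4%, the in-house team 345/1107 = 31.2% → the junior adjuster
The junior adjuster wins overall and in every claim group — no reversal.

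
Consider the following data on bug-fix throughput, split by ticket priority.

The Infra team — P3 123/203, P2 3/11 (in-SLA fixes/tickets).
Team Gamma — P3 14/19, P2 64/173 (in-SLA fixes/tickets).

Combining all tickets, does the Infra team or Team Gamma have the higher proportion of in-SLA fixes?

P3: the Infra team 123/203 = 60.6%, Team Gamma 14/19 = 73.7% → Team Gamma
P2: the Infra team 3/11 = 27.3%, Team Gamma 64/173 = 37.0% → Team Gamma
Overall: the Infra team 126/214 = 58.9%, Team Gamma 78/192 = 40.6% → the Infra team
(Team Gamma wins every ticket group but the Infra team wins overall — Team Gamma's tickets skew toward the low-rate P2 group.)

the Infra team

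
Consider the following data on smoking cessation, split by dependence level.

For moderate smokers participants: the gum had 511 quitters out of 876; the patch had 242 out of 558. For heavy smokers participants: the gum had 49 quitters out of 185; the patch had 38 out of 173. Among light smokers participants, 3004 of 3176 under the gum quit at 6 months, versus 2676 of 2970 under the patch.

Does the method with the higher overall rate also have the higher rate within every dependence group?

Moderate smokers: the gum 511/876 = 58.3%, the patch 242/558 = 43.4% → the gum
Heavy smokers: the gum 49/185 = 26.5%, the patch 38/173 = 22.0% → the gum
Light smokers: the gum 3004/3176 = 94.6%, the patch 2676/2970 = 90.1% → the gum
Overall: the gum 3564/4237 = 84.1%, the patch 2956/3701 = 79.9% → the gum
The gum wins overall and in every dependence group — no reversal.

Yes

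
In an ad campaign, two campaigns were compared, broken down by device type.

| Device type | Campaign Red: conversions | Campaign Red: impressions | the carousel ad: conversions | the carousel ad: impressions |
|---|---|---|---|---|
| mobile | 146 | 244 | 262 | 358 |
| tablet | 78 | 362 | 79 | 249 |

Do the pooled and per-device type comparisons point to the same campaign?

Yes

Mobile: Campaign Red 146/244 = 59.8%, the carousel ad 262/358 = 73.2% → the carousel ad
Tablet: Campaign Red 78/362 = 21.5%, the carousel ad 79/249 = 31.7% → the carousel ad
Overall: Campaign Red 224/606 = 37.0%, the carousel ad 341/607 = 56.2% → the carousel ad
The carousel ad wins overall and in every device group — no reversal.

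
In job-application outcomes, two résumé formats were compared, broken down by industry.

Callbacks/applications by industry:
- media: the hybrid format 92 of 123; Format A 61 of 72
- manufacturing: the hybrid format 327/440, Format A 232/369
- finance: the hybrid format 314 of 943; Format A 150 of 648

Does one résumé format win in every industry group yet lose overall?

No

Media: the hybrid format 92/123 = 74.8%, Format A 61/72 = 84.7% → Format A
Manufacturing: the hybrid format 327/440 = 74.3%, Format A 232/369 = 62.9% → the hybrid format
Finance: the hybrid format 314/943 = 33.3%, Format A 150/648 = 23.1% → the hybrid format
Overall: the hybrid format 733/1506 = 48.7%, Format A 443/1089 = 40.7% → the hybrid format
Neither sweeps: the hybrid format wins 2 of 3 groups, Format A wins 1. The hybrid format wins overall but not every group — no Simpson reversal.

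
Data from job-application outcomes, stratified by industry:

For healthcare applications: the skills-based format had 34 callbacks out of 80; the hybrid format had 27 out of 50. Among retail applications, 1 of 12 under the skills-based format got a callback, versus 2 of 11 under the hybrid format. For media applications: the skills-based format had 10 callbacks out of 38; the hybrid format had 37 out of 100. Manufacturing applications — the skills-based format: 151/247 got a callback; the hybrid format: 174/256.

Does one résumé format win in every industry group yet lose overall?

No

Healthcare: the skills-based format 34/80 = 42.5%, the hybrid format 27/50 = 54.0% → the hybrid format
Retail: the skills-based format 1/12 = 8.3%, the hybrid format 2/11 = 18.2% → the hybrid format
Media: the skills-based format 10/38 = 26.3%, the hybrid format 37/100 = 37.0% → the hybrid format
Manufacturing: the skills-based format 151/247 = 61.1%, the hybrid format 174/256 = 68.0% → the hybrid format
Overall: the skills-based format 196/377 = 52.0%, the hybrid format 240/417 = 57.6% → the hybrid format
The hybrid format wins overall and in every industry group — no reversal.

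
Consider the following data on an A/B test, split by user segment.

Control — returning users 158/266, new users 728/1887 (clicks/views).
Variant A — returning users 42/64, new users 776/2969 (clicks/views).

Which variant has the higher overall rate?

Returning users: Control 158/266 = 59.4%, Variant A 42/64 = 65.6% → Variant A
New users: Control 728/1887 = 38.6%, Variant A 776/2969 = 26.1% → Control
Overall: Control 886/2153 = 41.2%, Variant A 818/3033 = 27.0% → Control
(Neither sweeps every user group, but Control has the higher pooled rate.)

Control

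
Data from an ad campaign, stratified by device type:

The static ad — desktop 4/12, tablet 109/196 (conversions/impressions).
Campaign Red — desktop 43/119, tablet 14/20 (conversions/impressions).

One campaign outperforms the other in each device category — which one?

Desktop: the static ad 4/12 = 33.3%, Campaign Red 43/119 = 36.1% → Campaign Red
Tablet: the static ad 109/196 = 55.6%, Campaign Red 14/20 = 70.0% → Campaign Red
Campaign Red has the higher rate in both groups.

Campaign Red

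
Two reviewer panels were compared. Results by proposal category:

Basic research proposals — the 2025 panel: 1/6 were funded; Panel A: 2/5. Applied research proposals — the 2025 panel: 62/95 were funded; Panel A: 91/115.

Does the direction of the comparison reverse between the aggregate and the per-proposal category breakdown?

No

Basic research: the 2025 panel 1/6 = 16.7%, Panel A 2/5 = 40.0% → Panel A
Applied research: the 2025 panel 62/95 = 65.3%, Panel A 91/115 = 79.1% → Panel A
Overall: the 2025 panel 63/101 = 62.4%, Panel A 93/120 = 77.5% → Panel A
Panel A wins overall and in every proposal group — no reversal.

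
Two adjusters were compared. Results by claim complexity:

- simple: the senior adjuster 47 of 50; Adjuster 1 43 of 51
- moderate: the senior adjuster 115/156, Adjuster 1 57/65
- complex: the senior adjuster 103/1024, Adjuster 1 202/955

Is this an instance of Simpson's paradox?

No

Simple: the senior adjuster 47/50 = 94.0%, Adjuster 1 43/51 = 84.3% → the senior adjuster
Moderate: the senior adjuster 115/156 = 73.7%, Adjuster 1 57/65 = 87.7% → Adjuster 1
Complex: the senior adjuster 103/1024 = 10.1%, Adjuster 1 202/955 = 21.2% → Adjuster 1
Overall: the senior adjuster 265/1230 = 21.5%, Adjuster 1 302/1071 = 28.2% → Adjuster 1
Neither sweeps: the senior adjuster wins 1 of 3 groups, Adjuster 1 wins 2. Adjuster 1 wins overall but not every group — no Simpson reversal.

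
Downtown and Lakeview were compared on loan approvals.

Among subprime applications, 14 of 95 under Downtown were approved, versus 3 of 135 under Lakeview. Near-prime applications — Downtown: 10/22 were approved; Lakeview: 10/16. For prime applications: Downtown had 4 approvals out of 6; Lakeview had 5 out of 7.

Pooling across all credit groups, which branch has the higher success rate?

Downtown

Subprime: Downtown 14/95 = 14.7%, Lakeview 3/135 = 2.2% → Downtown
Near-prime: Downtown 10/22 = 45.5%, Lakeview 10/16 = 62.5% → Lakeview
Prime: Downtown 4/6 = 66.7%, Lakeview 5/7 = 71.4% → Lakeview
Overall: Downtown 28/123 = 22.8%, Lakeview 18/158 = 11.4% → Downtown
(Neither sweeps every credit group, but Downtown has the higher pooled rate.)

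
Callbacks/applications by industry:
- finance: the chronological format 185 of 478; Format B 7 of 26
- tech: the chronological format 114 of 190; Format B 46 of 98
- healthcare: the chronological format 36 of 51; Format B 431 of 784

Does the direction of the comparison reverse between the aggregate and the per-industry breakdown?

Finance: the chronological format 185/478 = 38.7%, Format B 7/26 = 26.9% → the chronological format
Tech: the chronological format 114/190 = 60.0%, Format B 46/98 = 46.9% → the chronological format
Healthcare: the chronological format 36/51 = 70.6%, Format B 431/784 = 55.0% → the chronological format
Overall: the chronological format 335/719 = 46.6%, Format B 484/908 = 53.3% → Format B
The chronological format wins each industry group but Format B wins overall — the comparison reverses. The chronological format's applications skew toward finance, which has a lower base rate.

Yes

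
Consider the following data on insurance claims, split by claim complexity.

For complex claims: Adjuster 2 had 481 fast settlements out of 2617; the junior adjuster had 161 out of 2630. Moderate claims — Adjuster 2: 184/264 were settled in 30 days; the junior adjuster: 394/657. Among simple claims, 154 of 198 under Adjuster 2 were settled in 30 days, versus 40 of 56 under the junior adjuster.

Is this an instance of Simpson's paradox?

Complex: Adjuster 2 481/2617 = 18.4%, the junior adjuster 161/2630 = 6.1% → Adjuster 2
Moderate: Adjuster 2 184/264 = 69.7%, the junior adjuster 394/657 = 60.0% → Adjuster 2
Simple: Adjuster 2 154/198 = 77.8%, the junior adjuster 40/56 = 71.4% → Adjuster 2
Overall: Adjuster 2 819/3079 = 26.6%, the junior adjuster 595/3343 = 17.8% → Adjuster 2
Adjuster 2 wins overall and in every claim group — no reversal.

No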